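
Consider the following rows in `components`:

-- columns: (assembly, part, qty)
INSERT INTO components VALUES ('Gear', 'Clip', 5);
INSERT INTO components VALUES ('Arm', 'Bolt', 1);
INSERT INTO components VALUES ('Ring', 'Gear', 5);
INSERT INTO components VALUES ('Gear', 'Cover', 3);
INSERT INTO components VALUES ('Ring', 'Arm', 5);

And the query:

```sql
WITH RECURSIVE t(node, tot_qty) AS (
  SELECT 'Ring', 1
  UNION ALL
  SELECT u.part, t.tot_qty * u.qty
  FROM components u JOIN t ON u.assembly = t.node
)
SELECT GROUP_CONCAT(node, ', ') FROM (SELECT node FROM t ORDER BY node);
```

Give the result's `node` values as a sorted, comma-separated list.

Arm, Bolt, Clip, Cover, Gear, Ring

Base: (Ring, tot_qty=1).
Iteration 1: components of {Ring} -> Arm = 1*5 = 5, Gear = 1*5 = 5.
Iteration 2: components of {Arm,Gear} -> Bolt = 5*1 = 5, Clip = 5*5 = 25, Cover = 5*3 = 15.
Iteration 3: no further components; recursion stops.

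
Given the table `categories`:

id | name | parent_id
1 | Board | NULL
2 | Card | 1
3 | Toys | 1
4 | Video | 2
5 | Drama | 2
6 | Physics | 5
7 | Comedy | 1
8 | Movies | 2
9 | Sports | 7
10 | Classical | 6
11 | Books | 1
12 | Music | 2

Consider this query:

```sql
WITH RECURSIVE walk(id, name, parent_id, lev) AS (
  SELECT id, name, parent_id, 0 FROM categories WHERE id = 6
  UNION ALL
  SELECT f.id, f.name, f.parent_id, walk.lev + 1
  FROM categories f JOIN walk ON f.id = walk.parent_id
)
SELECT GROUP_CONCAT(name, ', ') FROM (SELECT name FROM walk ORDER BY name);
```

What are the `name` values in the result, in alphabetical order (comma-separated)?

Board, Card, Drama, Physics

Base: id=6 (Physics), parent_id=5, lev 0.
Iteration 1: join on id=5 -> Drama (id 5, parent_id=2, lev 1).
Iteration 2: join on id=2 -> Card (id 2, parent_id=1, lev 2).
Iteration 3: join on id=1 -> Board (id 1, parent_id=NULL, lev 3).
Iteration 4: parent_id is NULL; no match; recursion stops.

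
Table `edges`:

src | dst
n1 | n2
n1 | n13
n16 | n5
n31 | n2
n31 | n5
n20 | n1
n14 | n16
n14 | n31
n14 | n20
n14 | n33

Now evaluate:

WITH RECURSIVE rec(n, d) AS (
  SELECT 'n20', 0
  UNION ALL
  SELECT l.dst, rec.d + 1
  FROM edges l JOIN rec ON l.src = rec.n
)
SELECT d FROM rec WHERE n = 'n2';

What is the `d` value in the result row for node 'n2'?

2

Base: (n20, d=0).
Iteration 1: edges from {n20} -> (n1, d=1).
Iteration 2: edges from {n1} -> (n13, d=2), (n2, d=2).
Iteration 3: no outgoing edges from {n13,n2}; recursion stops.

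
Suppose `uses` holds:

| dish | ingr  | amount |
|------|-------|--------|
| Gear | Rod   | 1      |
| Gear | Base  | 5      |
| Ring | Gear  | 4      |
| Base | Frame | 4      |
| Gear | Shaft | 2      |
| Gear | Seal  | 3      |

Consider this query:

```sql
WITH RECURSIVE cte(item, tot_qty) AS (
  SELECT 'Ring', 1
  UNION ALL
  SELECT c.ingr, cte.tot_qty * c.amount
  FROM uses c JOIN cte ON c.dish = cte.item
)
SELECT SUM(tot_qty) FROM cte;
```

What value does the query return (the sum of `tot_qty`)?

Base: (Ring, tot_qty=1).
Iteration 1: components of {Ring} -> Gear = 1*4 = 4.
Iteration 2: components of {Gear} -> Base = 4*5 = 20, Rod = 4*1 = 4, Seal = 4*3 = 12, Shaft = 4*2 = 8.
Iteration 3: components of {Base,Rod,Seal,Shaft} -> Frame = 20*4 = 80.
Iteration 4: no further components; recursion stops.
SUM(tot_qty) = 1 + 4 + 20 + 12 + 4 + 8 + 80 = 129.

129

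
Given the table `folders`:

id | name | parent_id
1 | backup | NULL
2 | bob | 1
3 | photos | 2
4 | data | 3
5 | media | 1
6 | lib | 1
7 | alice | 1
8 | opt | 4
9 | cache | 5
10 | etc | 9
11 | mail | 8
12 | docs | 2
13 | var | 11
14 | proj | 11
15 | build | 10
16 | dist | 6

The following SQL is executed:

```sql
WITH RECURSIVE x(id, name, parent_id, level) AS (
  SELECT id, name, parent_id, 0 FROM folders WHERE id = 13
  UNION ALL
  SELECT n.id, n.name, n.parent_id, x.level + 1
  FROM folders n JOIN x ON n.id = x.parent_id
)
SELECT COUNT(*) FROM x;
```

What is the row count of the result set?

7

Base: id=13 (var), parent_id=11, level 0.
Iteration 1: join on id=11 -> mail (id 11, parent_id=8, level 1).
Iteration 2: join on id=8 -> opt (id 8, parent_id=4, level 2).
Iteration 3: join on id=4 -> data (id 4, parent_id=3, level 3).
Iteration 4: join on id=3 -> photos (id 3, parent_id=2, level 4).
Iteration 5: join on id=2 -> bob (id 2, parent_id=1, level 5).
Iteration 6: join on id=1 -> backup (id 1, parent_id=NULL, level 6).
Iteration 7: parent_id is NULL; no match; recursion stops.
Total rows emitted: 7.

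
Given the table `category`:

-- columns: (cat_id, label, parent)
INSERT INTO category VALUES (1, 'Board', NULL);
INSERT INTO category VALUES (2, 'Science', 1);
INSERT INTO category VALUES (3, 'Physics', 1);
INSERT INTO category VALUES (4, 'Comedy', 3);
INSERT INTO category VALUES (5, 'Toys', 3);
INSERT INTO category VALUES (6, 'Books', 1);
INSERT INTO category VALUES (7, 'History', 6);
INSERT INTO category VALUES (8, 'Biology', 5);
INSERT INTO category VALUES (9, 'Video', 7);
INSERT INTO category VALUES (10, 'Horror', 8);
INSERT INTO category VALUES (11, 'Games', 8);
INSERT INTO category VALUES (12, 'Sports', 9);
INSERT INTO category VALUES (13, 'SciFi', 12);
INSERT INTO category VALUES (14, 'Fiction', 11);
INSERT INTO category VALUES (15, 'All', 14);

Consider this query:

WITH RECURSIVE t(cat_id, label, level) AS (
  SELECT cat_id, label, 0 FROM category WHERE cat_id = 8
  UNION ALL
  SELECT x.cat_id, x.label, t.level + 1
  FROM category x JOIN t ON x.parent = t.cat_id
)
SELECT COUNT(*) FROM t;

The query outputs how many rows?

Base: cat_id=8 (Biology) at level 0.
Iteration 1: rows with parent in {8} -> Horror (id 10, level 1), Games (id 11, level 1).
Iteration 2: rows with parent in {10,11} -> Fiction (id 14, level 2).
Iteration 3: rows with parent in {14} -> All (id 15, level 3).
Iteration 4: no rows with parent in {15}; recursion stops.
Total rows emitted: 5.

5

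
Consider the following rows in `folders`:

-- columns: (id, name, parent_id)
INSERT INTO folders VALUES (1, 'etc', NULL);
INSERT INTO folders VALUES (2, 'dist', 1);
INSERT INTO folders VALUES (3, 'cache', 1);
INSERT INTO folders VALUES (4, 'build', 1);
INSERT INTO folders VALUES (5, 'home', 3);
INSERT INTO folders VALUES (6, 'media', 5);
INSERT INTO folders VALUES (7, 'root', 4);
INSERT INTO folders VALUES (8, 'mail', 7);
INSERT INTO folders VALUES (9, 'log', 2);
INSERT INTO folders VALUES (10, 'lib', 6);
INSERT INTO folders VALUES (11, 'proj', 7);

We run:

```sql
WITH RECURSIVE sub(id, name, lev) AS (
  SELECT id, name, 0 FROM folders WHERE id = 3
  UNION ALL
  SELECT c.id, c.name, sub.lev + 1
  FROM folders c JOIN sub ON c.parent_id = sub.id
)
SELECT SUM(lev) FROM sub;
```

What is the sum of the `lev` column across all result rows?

Base: id=3 (cache) at lev 0.
Iteration 1: rows with parent_id in {3} -> home (id 5, lev 1).
Iteration 2: rows with parent_id in {5} -> media (id 6, lev 2).
Iteration 3: rows with parent_id in {6} -> lib (id 10, lev 3).
Iteration 4: no rows with parent_id in {10}; recursion stops.
SUM(lev) = 0 + 1 + 2 + 3 = 6.

6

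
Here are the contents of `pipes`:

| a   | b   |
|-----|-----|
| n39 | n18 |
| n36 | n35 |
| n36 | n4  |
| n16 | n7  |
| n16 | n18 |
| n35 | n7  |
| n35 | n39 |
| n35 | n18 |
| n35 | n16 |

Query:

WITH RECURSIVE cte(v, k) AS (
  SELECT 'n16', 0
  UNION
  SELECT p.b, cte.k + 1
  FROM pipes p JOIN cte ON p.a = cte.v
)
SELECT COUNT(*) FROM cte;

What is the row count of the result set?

3

Base: (n16, k=0).
Iteration 1: edges from {n16} -> (n18, k=1), (n7, k=1).
Iteration 2: no outgoing edges from {n18,n7}; recursion stops.
Total rows emitted: 3.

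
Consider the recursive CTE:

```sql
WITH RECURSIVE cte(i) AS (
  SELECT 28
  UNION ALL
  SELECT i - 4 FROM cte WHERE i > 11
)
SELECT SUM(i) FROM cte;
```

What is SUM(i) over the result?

Base: i=28.
Iteration 1: 28 > 11 holds -> i = 28 - 4 = 24.
Iteration 2: 24 > 11 holds -> i = 24 - 4 = 20.
Iteration 3: 20 > 11 holds -> i = 20 - 4 = 16.
Iteration 4: 16 > 11 holds -> i = 16 - 4 = 12.
Iteration 5: 12 > 11 holds -> i = 12 - 4 = 8.
Iteration 6: 8 > 11 fails; recursion stops.
SUM(i) = 28 + 24 + 20 + 16 + 12 + 8 = 108.

108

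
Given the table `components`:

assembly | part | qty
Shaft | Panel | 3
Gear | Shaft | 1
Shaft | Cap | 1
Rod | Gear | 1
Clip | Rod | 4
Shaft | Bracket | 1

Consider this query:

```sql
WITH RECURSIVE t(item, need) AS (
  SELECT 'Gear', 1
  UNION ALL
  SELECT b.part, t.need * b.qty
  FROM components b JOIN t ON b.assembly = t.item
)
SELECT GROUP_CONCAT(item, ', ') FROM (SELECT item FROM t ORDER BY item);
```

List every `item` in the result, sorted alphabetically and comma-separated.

Bracket, Cap, Gear, Panel, Shaft

Base: (Gear, need=1).
Iteration 1: components of {Gear} -> Shaft = 1*1 = 1.
Iteration 2: components of {Shaft} -> Bracket = 1*1 = 1, Cap = 1*1 = 1, Panel = 1*3 = 3.
Iteration 3: no further components; recursion stops.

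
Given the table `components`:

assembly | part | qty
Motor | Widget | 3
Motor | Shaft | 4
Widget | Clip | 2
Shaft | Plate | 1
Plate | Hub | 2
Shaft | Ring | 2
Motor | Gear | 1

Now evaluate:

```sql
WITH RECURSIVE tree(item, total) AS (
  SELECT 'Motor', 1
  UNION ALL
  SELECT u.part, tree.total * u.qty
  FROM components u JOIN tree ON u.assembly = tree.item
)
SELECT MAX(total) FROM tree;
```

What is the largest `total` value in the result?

8

Base: (Motor, total=1).
Iteration 1: components of {Motor} -> Gear = 1*1 = 1, Shaft = 1*4 = 4, Widget = 1*3 = 3.
Iteration 2: components of {Gear,Shaft,Widget} -> Clip = 3*2 = 6, Plate = 4*1 = 4, Ring = 4*2 = 8.
Iteration 3: components of {Clip,Plate,Ring} -> Hub = 4*2 = 8.
Iteration 4: no further components; recursion stops.
total values: 1, 3, 4, 1, 6, 4, 8, 8; the maximum is 8.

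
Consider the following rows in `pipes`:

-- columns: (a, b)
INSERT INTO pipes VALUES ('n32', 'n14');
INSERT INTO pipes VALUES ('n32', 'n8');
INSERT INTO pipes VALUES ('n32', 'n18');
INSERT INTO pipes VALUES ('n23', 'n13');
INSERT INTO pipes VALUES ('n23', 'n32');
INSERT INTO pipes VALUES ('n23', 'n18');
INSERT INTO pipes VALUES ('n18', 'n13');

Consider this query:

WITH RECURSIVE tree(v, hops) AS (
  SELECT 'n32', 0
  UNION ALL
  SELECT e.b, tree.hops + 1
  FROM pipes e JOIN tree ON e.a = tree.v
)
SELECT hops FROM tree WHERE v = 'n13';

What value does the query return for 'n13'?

Base: (n32, hops=0).
Iteration 1: edges from {n32} -> (n14, hops=1), (n18, hops=1), (n8, hops=1).
Iteration 2: edges from {n14,n18,n8} -> (n13, hops=2).
Iteration 3: no outgoing edges from {n13}; recursion stops.

2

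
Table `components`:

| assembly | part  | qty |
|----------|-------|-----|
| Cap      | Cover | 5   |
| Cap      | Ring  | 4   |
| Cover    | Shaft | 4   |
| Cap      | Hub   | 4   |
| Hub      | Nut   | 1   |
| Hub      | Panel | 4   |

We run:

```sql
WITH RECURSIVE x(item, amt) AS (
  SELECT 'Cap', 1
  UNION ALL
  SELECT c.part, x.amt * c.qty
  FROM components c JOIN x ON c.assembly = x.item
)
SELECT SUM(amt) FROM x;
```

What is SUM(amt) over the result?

Base: (Cap, amt=1).
Iteration 1: components of {Cap} -> Cover = 1*5 = 5, Hub = 1*4 = 4, Ring = 1*4 = 4.
Iteration 2: components of {Cover,Hub,Ring} -> Nut = 4*1 = 4, Panel = 4*4 = 16, Shaft = 5*4 = 20.
Iteration 3: no further components; recursion stops.
SUM(amt) = 1 + 5 + 4 + 4 + 20 + 4 + 16 = 54.

54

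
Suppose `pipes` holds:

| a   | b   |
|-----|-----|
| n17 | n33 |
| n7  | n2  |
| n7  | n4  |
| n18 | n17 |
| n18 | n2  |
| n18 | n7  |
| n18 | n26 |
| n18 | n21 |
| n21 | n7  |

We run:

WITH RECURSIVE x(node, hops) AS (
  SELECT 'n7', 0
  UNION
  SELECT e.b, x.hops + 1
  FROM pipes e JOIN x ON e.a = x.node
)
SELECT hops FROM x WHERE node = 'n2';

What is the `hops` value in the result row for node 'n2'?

Base: (n7, hops=0).
Iteration 1: edges from {n7} -> (n2, hops=1), (n4, hops=1).
Iteration 2: no outgoing edges from {n2,n4}; recursion stops.

1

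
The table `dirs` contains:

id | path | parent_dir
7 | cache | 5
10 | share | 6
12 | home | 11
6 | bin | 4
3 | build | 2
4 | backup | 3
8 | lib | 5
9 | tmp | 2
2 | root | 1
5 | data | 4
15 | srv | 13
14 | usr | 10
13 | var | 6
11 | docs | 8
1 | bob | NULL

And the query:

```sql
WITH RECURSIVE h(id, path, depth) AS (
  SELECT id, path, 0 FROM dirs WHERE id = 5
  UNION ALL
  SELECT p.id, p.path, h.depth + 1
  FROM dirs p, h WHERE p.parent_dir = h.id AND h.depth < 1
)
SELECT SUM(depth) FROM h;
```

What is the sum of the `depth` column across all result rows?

Base: id=5 (data) at depth 0.
Iteration 1: rows with parent_dir in {5} -> cache (id 7, depth 1), lib (id 8, depth 1).
Iteration 2: depth < 1 fails for all current rows; recursion stops.
SUM(depth) = 0 + 1 + 1 = 2.

2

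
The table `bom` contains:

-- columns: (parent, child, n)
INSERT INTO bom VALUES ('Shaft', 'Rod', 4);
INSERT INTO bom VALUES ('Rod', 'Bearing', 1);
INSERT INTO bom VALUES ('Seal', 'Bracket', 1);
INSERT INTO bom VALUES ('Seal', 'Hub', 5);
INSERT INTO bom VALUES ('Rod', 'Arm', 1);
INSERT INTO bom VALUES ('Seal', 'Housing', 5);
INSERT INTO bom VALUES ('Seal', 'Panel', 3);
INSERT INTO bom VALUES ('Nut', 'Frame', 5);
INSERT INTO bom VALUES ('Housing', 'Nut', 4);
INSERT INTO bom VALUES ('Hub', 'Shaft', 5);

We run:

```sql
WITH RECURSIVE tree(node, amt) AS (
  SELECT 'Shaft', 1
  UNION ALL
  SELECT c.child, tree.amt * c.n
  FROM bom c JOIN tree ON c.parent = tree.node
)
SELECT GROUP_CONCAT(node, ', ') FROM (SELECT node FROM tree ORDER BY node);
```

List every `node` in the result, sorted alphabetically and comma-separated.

Arm, Bearing, Rod, Shaft

Base: (Shaft, amt=1).
Iteration 1: components of {Shaft} -> Rod = 1*4 = 4.
Iteration 2: components of {Rod} -> Arm = 4*1 = 4, Bearing = 4*1 = 4.
Iteration 3: no further components; recursion stops.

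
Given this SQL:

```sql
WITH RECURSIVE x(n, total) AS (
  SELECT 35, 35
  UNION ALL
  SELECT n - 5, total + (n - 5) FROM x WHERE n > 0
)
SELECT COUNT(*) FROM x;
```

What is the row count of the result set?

8

Base: n=35, total=35.
Iteration 1: 35 > 0 holds -> n = 35 - 5 = 30, total = 35 + 30 = 65.
Iteration 2: 30 > 0 holds -> n = 30 - 5 = 25, total = 65 + 25 = 90.
Iteration 3: 25 > 0 holds -> n = 25 - 5 = 20, total = 90 + 20 = 110.
Iteration 4: 20 > 0 holds -> n = 20 - 5 = 15, total = 110 + 15 = 125.
Iteration 5: 15 > 0 holds -> n = 15 - 5 = 10, total = 125 + 10 = 135.
Iteration 6: 10 > 0 holds -> n = 10 - 5 = 5, total = 135 + 5 = 140.
Iteration 7: 5 > 0 holds -> n = 5 - 5 = 0, total = 140 + 0 = 140.
Iteration 8: 0 > 0 fails; recursion stops.
Total rows emitted: 8.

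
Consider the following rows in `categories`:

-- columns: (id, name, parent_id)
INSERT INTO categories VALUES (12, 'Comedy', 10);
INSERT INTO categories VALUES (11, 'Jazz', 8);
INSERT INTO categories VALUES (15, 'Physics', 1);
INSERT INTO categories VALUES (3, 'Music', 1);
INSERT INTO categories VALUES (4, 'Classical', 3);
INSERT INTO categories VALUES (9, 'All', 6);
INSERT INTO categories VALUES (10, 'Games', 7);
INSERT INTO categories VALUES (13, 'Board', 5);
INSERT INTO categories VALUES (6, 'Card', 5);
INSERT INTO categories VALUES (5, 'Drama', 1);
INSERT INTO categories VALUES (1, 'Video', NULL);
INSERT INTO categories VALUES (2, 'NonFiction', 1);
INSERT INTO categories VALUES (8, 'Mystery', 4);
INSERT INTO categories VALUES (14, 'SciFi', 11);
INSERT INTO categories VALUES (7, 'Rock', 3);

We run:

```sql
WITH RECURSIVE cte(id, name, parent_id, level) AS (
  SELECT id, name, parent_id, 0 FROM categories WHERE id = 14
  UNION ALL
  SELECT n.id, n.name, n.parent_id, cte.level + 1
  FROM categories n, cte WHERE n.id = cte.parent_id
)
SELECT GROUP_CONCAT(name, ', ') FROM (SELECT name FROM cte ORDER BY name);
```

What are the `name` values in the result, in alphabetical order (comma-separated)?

Classical, Jazz, Music, Mystery, SciFi, Video

Base: id=14 (SciFi), parent_id=11, level 0.
Iteration 1: join on id=11 -> Jazz (id 11, parent_id=8, level 1).
Iteration 2: join on id=8 -> Mystery (id 8, parent_id=4, level 2).
Iteration 3: join on id=4 -> Classical (id 4, parent_id=3, level 3).
Iteration 4: join on id=3 -> Music (id 3, parent_id=1, level 4).
Iteration 5: join on id=1 -> Video (id 1, parent_id=NULL, level 5).
Iteration 6: parent_id is NULL; no match; recursion stops.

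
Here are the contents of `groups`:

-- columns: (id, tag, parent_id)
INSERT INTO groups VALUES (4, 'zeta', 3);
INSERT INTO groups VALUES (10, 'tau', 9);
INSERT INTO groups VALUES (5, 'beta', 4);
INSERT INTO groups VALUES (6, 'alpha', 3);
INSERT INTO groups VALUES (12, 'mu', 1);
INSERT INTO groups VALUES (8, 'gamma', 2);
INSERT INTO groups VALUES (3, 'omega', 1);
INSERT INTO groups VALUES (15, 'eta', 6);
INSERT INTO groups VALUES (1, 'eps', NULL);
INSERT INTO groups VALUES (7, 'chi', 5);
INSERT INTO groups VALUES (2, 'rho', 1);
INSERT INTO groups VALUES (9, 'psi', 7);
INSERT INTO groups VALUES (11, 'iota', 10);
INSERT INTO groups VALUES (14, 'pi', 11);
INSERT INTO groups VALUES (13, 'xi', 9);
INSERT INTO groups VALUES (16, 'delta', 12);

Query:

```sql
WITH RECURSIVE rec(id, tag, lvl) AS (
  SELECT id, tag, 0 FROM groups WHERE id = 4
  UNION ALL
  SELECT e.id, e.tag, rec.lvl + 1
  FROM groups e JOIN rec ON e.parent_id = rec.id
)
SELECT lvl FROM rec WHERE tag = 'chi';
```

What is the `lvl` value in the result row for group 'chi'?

2

Base: id=4 (zeta) at lvl 0.
Iteration 1: rows with parent_id in {4} -> beta (id 5, lvl 1).
Iteration 2: rows with parent_id in {5} -> chi (id 7, lvl 2).
Iteration 3: rows with parent_id in {7} -> psi (id 9, lvl 3).
Iteration 4: rows with parent_id in {9} -> tau (id 10, lvl 4), xi (id 13, lvl 4).
Iteration 5: rows with parent_id in {10,13} -> iota (id 11, lvl 5).
Iteration 6: rows with parent_id in {11} -> pi (id 14, lvl 6).
Iteration 7: no rows with parent_id in {14}; recursion stops.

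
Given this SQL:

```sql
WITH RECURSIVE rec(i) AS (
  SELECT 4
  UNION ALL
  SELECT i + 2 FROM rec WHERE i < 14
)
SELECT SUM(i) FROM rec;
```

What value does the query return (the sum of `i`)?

54

Base: i=4.
Iteration 1: 4 < 14 holds -> i = 4 + 2 = 6.
Iteration 2: 6 < 14 holds -> i = 6 + 2 = 8.
Iteration 3: 8 < 14 holds -> i = 8 + 2 = 10.
Iteration 4: 10 < 14 holds -> i = 10 + 2 = 12.
Iteration 5: 12 < 14 holds -> i = 12 + 2 = 14.
Iteration 6: 14 < 14 fails; recursion stops.
SUM(i) = 4 + 6 + 8 + 10 + 12 + 14 = 54.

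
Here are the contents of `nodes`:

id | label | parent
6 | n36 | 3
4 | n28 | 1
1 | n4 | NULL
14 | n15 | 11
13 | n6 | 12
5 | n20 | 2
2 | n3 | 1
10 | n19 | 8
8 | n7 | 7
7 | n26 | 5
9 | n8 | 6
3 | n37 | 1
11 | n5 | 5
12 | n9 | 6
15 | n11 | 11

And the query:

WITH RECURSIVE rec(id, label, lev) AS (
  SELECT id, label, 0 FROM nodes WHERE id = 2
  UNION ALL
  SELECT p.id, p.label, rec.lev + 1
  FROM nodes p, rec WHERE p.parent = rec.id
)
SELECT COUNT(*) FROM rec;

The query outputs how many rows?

8

Base: id=2 (n3) at lev 0.
Iteration 1: rows with parent in {2} -> n20 (id 5, lev 1).
Iteration 2: rows with parent in {5} -> n26 (id 7, lev 2), n5 (id 11, lev 2).
Iteration 3: rows with parent in {7,11} -> n7 (id 8, lev 3), n15 (id 14, lev 3), n11 (id 15, lev 3).
Iteration 4: rows with parent in {8,14,15} -> n19 (id 10, lev 4).
Iteration 5: no rows with parent in {10}; recursion stops.
Total rows emitted: 8.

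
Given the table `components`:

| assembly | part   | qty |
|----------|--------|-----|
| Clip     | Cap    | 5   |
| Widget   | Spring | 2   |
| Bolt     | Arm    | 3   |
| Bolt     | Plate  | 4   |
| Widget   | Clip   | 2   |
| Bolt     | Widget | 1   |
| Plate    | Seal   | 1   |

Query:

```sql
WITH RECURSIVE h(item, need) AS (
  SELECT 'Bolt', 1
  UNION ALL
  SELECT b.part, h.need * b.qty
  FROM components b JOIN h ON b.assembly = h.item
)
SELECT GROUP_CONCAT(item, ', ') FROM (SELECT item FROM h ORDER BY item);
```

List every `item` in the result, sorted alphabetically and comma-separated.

Base: (Bolt, need=1).
Iteration 1: components of {Bolt} -> Arm = 1*3 = 3, Plate = 1*4 = 4, Widget = 1*1 = 1.
Iteration 2: components of {Arm,Plate,Widget} -> Clip = 1*2 = 2, Seal = 4*1 = 4, Spring = 1*2 = 2.
Iteration 3: components of {Clip,Seal,Spring} -> Cap = 2*5 = 10.
Iteration 4: no further components; recursion stops.

Arm, Bolt, Cap, Clip, Plate, Seal, Spring, Widget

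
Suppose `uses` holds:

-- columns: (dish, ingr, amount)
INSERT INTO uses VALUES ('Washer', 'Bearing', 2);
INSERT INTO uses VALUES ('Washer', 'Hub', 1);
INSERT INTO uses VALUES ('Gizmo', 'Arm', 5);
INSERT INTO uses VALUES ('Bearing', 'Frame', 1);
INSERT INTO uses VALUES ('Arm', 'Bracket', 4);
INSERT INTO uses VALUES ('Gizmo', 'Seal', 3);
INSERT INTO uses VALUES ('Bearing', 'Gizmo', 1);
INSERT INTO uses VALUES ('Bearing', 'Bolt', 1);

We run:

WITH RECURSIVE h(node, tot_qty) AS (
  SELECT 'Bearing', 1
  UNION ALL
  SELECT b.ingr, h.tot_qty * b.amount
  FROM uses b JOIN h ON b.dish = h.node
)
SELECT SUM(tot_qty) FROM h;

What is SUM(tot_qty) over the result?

32

Base: (Bearing, tot_qty=1).
Iteration 1: components of {Bearing} -> Bolt = 1*1 = 1, Frame = 1*1 = 1, Gizmo = 1*1 = 1.
Iteration 2: components of {Bolt,Frame,Gizmo} -> Arm = 1*5 = 5, Seal = 1*3 = 3.
Iteration 3: components of {Arm,Seal} -> Bracket = 5*4 = 20.
Iteration 4: no further components; recursion stops.
SUM(tot_qty) = 1 + 1 + 1 + 1 + 3 + 5 + 20 = 32.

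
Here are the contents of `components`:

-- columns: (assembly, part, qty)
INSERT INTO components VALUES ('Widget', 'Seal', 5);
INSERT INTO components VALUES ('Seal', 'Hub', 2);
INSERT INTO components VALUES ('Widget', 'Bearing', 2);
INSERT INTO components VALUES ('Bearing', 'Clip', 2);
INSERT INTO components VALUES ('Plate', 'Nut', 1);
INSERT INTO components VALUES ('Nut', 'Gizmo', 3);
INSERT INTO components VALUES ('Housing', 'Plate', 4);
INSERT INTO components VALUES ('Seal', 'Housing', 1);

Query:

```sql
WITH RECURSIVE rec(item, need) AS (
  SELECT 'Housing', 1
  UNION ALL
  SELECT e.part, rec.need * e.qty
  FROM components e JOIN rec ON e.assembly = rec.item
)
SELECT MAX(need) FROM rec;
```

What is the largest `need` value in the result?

12

Base: (Housing, need=1).
Iteration 1: components of {Housing} -> Plate = 1*4 = 4.
Iteration 2: components of {Plate} -> Nut = 4*1 = 4.
Iteration 3: components of {Nut} -> Gizmo = 4*3 = 12.
Iteration 4: no further components; recursion stops.
need values: 1, 4, 4, 12; the maximum is 12.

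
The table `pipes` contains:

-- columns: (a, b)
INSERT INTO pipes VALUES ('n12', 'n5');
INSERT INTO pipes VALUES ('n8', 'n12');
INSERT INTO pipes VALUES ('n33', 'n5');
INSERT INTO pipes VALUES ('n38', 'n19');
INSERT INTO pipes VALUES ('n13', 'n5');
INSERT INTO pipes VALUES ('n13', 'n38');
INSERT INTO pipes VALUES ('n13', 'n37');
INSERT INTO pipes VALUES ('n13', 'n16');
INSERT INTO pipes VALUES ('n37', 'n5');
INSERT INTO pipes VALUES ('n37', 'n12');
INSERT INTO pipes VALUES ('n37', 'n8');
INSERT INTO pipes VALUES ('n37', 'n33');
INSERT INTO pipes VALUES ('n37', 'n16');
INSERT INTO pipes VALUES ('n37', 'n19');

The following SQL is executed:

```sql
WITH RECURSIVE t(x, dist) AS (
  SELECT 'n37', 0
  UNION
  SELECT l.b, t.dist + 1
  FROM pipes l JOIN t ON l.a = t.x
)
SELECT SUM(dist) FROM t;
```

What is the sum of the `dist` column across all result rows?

13

Base: (n37, dist=0).
Iteration 1: edges from {n37} -> (n12, dist=1), (n16, dist=1), (n19, dist=1), (n33, dist=1), (n5, dist=1), (n8, dist=1).
Iteration 2: edges from {n12,n16,n19,n33,n5,n8} -> (n12, dist=2), (n5, dist=2). [UNION drops 1 duplicate row(s)]
Iteration 3: edges from {n12,n5} -> (n5, dist=3).
Iteration 4: no outgoing edges from {n5}; recursion stops.
SUM(dist) = 0 + 1 + 1 + 1 + 1 + 1 + 1 + 2 + 2 + 3 = 13.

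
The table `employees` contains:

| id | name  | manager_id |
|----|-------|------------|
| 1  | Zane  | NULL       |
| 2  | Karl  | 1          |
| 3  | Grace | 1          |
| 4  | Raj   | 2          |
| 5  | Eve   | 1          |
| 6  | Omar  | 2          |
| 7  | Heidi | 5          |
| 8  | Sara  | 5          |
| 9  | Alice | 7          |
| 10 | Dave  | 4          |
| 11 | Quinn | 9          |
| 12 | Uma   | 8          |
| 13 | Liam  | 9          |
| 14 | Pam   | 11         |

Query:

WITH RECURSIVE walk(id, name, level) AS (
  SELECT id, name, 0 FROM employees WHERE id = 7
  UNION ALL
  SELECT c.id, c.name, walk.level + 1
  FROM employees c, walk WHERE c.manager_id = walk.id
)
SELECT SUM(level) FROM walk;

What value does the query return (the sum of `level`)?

8

Base: id=7 (Heidi) at level 0.
Iteration 1: rows with manager_id in {7} -> Alice (id 9, level 1).
Iteration 2: rows with manager_id in {9} -> Quinn (id 11, level 2), Liam (id 13, level 2).
Iteration 3: rows with manager_id in {11,13} -> Pam (id 14, level 3).
Iteration 4: no rows with manager_id in {14}; recursion stops.
SUM(level) = 0 + 1 + 2 + 2 + 3 = 8.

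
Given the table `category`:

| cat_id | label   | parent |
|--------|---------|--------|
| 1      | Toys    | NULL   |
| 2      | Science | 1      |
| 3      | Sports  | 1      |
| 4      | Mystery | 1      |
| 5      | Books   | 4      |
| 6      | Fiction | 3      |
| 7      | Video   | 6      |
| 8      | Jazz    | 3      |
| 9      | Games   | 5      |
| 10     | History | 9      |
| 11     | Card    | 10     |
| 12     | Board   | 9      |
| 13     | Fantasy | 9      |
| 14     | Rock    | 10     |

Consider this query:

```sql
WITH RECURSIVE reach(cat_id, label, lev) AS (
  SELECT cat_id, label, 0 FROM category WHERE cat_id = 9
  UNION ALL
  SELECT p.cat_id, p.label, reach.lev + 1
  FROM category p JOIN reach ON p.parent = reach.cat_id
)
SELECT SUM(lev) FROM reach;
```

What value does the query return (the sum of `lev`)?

7

Base: cat_id=9 (Games) at lev 0.
Iteration 1: rows with parent in {9} -> History (id 10, lev 1), Board (id 12, lev 1), Fantasy (id 13, lev 1).
Iteration 2: rows with parent in {10,12,13} -> Card (id 11, lev 2), Rock (id 14, lev 2).
Iteration 3: no rows with parent in {11,14}; recursion stops.
SUM(lev) = 0 + 1 + 1 + 1 + 2 + 2 = 7.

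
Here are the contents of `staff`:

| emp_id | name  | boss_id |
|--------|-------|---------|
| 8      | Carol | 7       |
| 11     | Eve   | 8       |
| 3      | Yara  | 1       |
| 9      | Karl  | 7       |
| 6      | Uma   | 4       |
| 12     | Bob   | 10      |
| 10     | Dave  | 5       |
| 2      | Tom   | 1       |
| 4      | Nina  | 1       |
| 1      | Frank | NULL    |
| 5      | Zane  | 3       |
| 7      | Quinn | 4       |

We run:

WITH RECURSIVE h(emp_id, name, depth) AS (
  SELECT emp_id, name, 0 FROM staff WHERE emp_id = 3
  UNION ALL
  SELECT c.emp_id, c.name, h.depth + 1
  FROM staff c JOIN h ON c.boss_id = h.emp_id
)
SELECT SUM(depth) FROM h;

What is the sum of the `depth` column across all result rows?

6

Base: emp_id=3 (Yara) at depth 0.
Iteration 1: rows with boss_id in {3} -> Zane (id 5, depth 1).
Iteration 2: rows with boss_id in {5} -> Dave (id 10, depth 2).
Iteration 3: rows with boss_id in {10} -> Bob (id 12, depth 3).
Iteration 4: no rows with boss_id in {12}; recursion stops.
SUM(depth) = 0 + 1 + 2 + 3 = 6.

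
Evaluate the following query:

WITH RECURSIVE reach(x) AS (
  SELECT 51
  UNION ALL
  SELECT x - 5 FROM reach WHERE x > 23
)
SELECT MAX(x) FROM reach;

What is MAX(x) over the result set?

51

Base: x=51.
Iteration 1: 51 > 23 holds -> x = 51 - 5 = 46.
Iteration 2: 46 > 23 holds -> x = 46 - 5 = 41.
Iteration 3: 41 > 23 holds -> x = 41 - 5 = 36.
Iteration 4: 36 > 23 holds -> x = 36 - 5 = 31.
Iteration 5: 31 > 23 holds -> x = 31 - 5 = 26.
Iteration 6: 26 > 23 holds -> x = 26 - 5 = 21.
Iteration 7: 21 > 23 fails; recursion stops.
x values: 51, 46, 41, 36, 31, 26, 21; the maximum is 51.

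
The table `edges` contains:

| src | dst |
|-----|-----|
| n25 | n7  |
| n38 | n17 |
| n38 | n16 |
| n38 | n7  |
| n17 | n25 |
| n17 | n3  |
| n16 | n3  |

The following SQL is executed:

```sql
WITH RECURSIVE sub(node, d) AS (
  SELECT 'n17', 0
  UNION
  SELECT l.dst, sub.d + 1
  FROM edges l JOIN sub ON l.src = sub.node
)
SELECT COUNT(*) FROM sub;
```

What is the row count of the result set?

Base: (n17, d=0).
Iteration 1: edges from {n17} -> (n25, d=1), (n3, d=1).
Iteration 2: edges from {n25,n3} -> (n7, d=2).
Iteration 3: no outgoing edges from {n7}; recursion stops.
Total rows emitted: 4.

4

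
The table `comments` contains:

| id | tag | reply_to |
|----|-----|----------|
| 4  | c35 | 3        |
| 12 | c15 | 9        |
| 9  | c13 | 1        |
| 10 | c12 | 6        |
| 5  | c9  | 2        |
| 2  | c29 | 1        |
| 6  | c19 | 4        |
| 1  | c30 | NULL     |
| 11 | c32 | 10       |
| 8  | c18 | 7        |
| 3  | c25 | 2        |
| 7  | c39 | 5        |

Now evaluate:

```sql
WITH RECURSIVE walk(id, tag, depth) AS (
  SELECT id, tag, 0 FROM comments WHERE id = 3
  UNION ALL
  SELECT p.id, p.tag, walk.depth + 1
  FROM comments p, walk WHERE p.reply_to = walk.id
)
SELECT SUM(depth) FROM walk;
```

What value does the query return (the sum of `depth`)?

Base: id=3 (c25) at depth 0.
Iteration 1: rows with reply_to in {3} -> c35 (id 4, depth 1).
Iteration 2: rows with reply_to in {4} -> c19 (id 6, depth 2).
Iteration 3: rows with reply_to in {6} -> c12 (id 10, depth 3).
Iteration 4: rows with reply_to in {10} -> c32 (id 11, depth 4).
Iteration 5: no rows with reply_to in {11}; recursion stops.
SUM(depth) = 0 + 1 + 2 + 3 + 4 = 10.

10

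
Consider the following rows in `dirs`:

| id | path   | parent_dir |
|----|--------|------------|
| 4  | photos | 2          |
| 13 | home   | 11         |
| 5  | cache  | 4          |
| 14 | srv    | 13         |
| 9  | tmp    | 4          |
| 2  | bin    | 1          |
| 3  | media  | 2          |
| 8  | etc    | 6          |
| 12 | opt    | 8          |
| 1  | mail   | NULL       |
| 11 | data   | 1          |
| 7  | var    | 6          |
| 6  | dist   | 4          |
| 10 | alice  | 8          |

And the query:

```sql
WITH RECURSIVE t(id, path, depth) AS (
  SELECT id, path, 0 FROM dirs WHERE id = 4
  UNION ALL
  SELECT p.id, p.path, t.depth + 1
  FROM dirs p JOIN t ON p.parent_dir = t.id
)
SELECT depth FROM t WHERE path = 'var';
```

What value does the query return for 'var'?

2

Base: id=4 (photos) at depth 0.
Iteration 1: rows with parent_dir in {4} -> cache (id 5, depth 1), dist (id 6, depth 1), tmp (id 9, depth 1).
Iteration 2: rows with parent_dir in {5,6,9} -> var (id 7, depth 2), etc (id 8, depth 2).
Iteration 3: rows with parent_dir in {7,8} -> alice (id 10, depth 3), opt (id 12, depth 3).
Iteration 4: no rows with parent_dir in {10,12}; recursion stops.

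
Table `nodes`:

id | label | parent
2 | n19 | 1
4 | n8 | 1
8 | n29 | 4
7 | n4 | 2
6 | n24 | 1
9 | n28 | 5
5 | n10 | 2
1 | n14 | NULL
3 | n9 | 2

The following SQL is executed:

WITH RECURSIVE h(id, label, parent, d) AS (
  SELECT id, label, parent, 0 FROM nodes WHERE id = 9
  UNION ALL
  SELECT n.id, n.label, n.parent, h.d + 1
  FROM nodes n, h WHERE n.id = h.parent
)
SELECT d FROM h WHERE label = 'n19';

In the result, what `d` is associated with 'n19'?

Base: id=9 (n28), parent=5, d 0.
Iteration 1: join on id=5 -> n10 (id 5, parent=2, d 1).
Iteration 2: join on id=2 -> n19 (id 2, parent=1, d 2).
Iteration 3: join on id=1 -> n14 (id 1, parent=NULL, d 3).
Iteration 4: parent is NULL; no match; recursion stops.

2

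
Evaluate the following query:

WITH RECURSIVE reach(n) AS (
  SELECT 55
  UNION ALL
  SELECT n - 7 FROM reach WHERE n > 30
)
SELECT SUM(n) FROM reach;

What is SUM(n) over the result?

205

Base: n=55.
Iteration 1: 55 > 30 holds -> n = 55 - 7 = 48.
Iteration 2: 48 > 30 holds -> n = 48 - 7 = 41.
Iteration 3: 41 > 30 holds -> n = 41 - 7 = 34.
Iteration 4: 34 > 30 holds -> n = 34 - 7 = 27.
Iteration 5: 27 > 30 fails; recursion stops.
SUM(n) = 55 + 48 + 41 + 34 + 27 = 205.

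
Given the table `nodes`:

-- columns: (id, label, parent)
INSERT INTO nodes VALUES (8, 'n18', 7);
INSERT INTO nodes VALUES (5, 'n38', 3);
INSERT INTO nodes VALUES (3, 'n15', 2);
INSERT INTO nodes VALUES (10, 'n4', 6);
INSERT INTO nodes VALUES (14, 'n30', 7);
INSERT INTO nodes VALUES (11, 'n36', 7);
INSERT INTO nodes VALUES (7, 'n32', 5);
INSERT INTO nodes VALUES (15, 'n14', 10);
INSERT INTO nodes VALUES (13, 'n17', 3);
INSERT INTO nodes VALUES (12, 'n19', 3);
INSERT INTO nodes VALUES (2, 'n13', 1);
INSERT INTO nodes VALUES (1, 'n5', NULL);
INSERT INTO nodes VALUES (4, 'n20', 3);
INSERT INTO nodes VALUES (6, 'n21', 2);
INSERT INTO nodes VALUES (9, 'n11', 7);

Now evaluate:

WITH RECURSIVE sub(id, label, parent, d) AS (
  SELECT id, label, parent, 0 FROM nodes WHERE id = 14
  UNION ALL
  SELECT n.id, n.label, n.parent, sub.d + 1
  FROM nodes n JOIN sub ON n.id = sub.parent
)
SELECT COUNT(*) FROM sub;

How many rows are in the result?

Base: id=14 (n30), parent=7, d 0.
Iteration 1: join on id=7 -> n32 (id 7, parent=5, d 1).
Iteration 2: join on id=5 -> n38 (id 5, parent=3, d 2).
Iteration 3: join on id=3 -> n15 (id 3, parent=2, d 3).
Iteration 4: join on id=2 -> n13 (id 2, parent=1, d 4).
Iteration 5: join on id=1 -> n5 (id 1, parent=NULL, d 5).
Iteration 6: parent is NULL; no match; recursion stops.
Total rows emitted: 6.

6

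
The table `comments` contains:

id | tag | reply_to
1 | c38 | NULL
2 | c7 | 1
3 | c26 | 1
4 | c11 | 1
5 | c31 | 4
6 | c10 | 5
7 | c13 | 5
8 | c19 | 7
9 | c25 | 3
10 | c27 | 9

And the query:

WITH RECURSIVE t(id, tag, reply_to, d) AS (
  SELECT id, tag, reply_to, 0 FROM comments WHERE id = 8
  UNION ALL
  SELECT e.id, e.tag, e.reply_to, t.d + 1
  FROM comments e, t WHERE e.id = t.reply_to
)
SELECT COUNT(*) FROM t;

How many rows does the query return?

Base: id=8 (c19), reply_to=7, d 0.
Iteration 1: join on id=7 -> c13 (id 7, reply_to=5, d 1).
Iteration 2: join on id=5 -> c31 (id 5, reply_to=4, d 2).
Iteration 3: join on id=4 -> c11 (id 4, reply_to=1, d 3).
Iteration 4: join on id=1 -> c38 (id 1, reply_to=NULL, d 4).
Iteration 5: reply_to is NULL; no match; recursion stops.
Total rows emitted: 5.

5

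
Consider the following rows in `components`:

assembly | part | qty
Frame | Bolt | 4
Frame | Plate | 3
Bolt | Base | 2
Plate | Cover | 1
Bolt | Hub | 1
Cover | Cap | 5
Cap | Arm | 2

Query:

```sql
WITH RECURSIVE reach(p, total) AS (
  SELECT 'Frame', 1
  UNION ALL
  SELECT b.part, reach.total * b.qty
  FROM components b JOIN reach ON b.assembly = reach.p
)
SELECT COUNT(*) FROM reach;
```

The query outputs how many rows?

Base: (Frame, total=1).
Iteration 1: components of {Frame} -> Bolt = 1*4 = 4, Plate = 1*3 = 3.
Iteration 2: components of {Bolt,Plate} -> Base = 4*2 = 8, Cover = 3*1 = 3, Hub = 4*1 = 4.
Iteration 3: components of {Base,Cover,Hub} -> Cap = 3*5 = 15.
Iteration 4: components of {Cap} -> Arm = 15*2 = 30.
Iteration 5: no further components; recursion stops.
Total rows emitted: 8.

8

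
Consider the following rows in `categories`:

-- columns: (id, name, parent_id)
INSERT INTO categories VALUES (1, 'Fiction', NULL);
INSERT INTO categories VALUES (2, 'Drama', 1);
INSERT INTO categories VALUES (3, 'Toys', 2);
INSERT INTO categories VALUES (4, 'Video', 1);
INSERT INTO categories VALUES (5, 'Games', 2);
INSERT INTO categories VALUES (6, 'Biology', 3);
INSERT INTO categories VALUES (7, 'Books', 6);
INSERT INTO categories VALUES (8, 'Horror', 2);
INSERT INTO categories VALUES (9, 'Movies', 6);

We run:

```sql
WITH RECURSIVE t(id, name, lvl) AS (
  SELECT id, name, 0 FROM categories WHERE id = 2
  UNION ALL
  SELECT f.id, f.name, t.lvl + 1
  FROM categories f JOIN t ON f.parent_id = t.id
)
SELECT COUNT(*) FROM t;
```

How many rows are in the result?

7

Base: id=2 (Drama) at lvl 0.
Iteration 1: rows with parent_id in {2} -> Toys (id 3, lvl 1), Games (id 5, lvl 1), Horror (id 8, lvl 1).
Iteration 2: rows with parent_id in {3,5,8} -> Biology (id 6, lvl 2).
Iteration 3: rows with parent_id in {6} -> Books (id 7, lvl 3), Movies (id 9, lvl 3).
Iteration 4: no rows with parent_id in {7,9}; recursion stops.
Total rows emitted: 7.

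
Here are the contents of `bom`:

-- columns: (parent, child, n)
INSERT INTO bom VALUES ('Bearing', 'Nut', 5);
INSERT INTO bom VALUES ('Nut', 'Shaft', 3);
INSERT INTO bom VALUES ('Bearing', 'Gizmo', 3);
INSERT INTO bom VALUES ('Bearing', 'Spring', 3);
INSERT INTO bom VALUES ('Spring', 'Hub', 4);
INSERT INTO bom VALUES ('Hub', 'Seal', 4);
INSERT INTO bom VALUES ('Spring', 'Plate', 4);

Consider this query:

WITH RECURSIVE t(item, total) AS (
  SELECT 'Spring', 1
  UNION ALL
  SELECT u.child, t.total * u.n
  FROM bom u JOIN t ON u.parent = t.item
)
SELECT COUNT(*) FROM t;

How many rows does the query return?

4

Base: (Spring, total=1).
Iteration 1: components of {Spring} -> Hub = 1*4 = 4, Plate = 1*4 = 4.
Iteration 2: components of {Hub,Plate} -> Seal = 4*4 = 16.
Iteration 3: no further components; recursion stops.
Total rows emitted: 4.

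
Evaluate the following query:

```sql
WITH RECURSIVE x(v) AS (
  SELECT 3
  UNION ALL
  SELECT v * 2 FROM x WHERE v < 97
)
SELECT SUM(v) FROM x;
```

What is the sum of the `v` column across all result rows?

Base: v=3.
Iteration 1: 3 < 97 holds -> v = 3 * 2 = 6.
Iteration 2: 6 < 97 holds -> v = 6 * 2 = 12.
Iteration 3: 12 < 97 holds -> v = 12 * 2 = 24.
Iteration 4: 24 < 97 holds -> v = 24 * 2 = 48.
Iteration 5: 48 < 97 holds -> v = 48 * 2 = 96.
Iteration 6: 96 < 97 holds -> v = 96 * 2 = 192.
Iteration 7: 192 < 97 fails; recursion stops.
SUM(v) = 3 + 6 + 12 + 24 + 48 + 96 + 192 = 381.

381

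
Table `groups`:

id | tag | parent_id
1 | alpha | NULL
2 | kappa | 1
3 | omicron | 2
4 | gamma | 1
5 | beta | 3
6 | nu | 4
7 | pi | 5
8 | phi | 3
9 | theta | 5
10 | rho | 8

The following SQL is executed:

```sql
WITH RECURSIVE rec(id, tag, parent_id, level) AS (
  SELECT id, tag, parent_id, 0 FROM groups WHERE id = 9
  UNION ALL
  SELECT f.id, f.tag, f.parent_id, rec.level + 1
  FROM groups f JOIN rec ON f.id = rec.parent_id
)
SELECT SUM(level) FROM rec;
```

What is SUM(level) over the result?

Base: id=9 (theta), parent_id=5, level 0.
Iteration 1: join on id=5 -> beta (id 5, parent_id=3, level 1).
Iteration 2: join on id=3 -> omicron (id 3, parent_id=2, level 2).
Iteration 3: join on id=2 -> kappa (id 2, parent_id=1, level 3).
Iteration 4: join on id=1 -> alpha (id 1, parent_id=NULL, level 4).
Iteration 5: parent_id is NULL; no match; recursion stops.
SUM(level) = 0 + 1 + 2 + 3 + 4 = 10.

10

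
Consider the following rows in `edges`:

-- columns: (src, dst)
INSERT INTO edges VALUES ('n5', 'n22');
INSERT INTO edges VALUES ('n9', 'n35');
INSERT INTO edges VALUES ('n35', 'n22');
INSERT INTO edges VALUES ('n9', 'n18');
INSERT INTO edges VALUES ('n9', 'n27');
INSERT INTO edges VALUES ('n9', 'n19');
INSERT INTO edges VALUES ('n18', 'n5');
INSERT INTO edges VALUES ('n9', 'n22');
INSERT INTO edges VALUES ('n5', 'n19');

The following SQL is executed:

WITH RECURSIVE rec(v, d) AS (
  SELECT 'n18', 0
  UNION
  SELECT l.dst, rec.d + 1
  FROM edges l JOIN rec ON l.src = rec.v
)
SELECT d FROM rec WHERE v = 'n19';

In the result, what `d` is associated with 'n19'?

Base: (n18, d=0).
Iteration 1: edges from {n18} -> (n5, d=1).
Iteration 2: edges from {n5} -> (n19, d=2), (n22, d=2).
Iteration 3: no outgoing edges from {n19,n22}; recursion stops.

2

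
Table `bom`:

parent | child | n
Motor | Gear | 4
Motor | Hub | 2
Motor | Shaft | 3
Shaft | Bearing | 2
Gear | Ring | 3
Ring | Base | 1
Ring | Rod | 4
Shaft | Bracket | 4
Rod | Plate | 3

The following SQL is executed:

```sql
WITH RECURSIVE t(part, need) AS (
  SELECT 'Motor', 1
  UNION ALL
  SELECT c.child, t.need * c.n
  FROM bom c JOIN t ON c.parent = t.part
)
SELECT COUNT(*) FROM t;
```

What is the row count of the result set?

Base: (Motor, need=1).
Iteration 1: components of {Motor} -> Gear = 1*4 = 4, Hub = 1*2 = 2, Shaft = 1*3 = 3.
Iteration 2: components of {Gear,Hub,Shaft} -> Bearing = 3*2 = 6, Bracket = 3*4 = 12, Ring = 4*3 = 12.
Iteration 3: components of {Bearing,Bracket,Ring} -> Base = 12*1 = 12, Rod = 12*4 = 48.
Iteration 4: components of {Base,Rod} -> Plate = 48*3 = 144.
Iteration 5: no further components; recursion stops.
Total rows emitted: 10.

10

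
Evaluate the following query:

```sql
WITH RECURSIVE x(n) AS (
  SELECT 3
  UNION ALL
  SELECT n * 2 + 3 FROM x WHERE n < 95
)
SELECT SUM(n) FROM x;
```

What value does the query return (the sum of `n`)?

360

Base: n=3.
Iteration 1: 3 < 95 holds -> n = 3 * 2 + 3 = 9.
Iteration 2: 9 < 95 holds -> n = 9 * 2 + 3 = 21.
Iteration 3: 21 < 95 holds -> n = 21 * 2 + 3 = 45.
Iteration 4: 45 < 95 holds -> n = 45 * 2 + 3 = 93.
Iteration 5: 93 < 95 holds -> n = 93 * 2 + 3 = 189.
Iteration 6: 189 < 95 fails; recursion stops.
SUM(n) = 3 + 9 + 21 + 45 + 93 + 189 = 360.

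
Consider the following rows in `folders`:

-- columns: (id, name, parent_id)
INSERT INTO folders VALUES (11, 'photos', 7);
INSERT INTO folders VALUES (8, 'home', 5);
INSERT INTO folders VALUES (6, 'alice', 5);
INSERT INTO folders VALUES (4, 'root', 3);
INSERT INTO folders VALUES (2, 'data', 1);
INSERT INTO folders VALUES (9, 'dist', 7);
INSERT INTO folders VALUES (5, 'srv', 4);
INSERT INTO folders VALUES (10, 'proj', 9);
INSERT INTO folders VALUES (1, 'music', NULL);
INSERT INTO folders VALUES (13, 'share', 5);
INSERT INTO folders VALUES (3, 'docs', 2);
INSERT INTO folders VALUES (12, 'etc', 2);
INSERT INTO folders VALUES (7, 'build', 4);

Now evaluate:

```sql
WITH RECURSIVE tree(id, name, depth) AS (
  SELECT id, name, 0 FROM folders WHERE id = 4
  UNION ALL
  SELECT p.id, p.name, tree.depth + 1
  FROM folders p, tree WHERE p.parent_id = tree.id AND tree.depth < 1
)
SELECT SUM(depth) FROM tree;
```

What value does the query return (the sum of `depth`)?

Base: id=4 (root) at depth 0.
Iteration 1: rows with parent_id in {4} -> srv (id 5, depth 1), build (id 7, depth 1).
Iteration 2: depth < 1 fails for all current rows; recursion stops.
SUM(depth) = 0 + 1 + 1 = 2.

2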